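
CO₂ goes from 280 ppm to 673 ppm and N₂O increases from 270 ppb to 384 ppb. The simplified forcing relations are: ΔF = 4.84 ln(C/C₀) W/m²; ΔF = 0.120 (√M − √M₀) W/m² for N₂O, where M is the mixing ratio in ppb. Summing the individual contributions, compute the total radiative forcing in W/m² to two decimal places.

ΔF = 4.62 W/m²

CO₂: 4.84 × ln(673/280) = 4.84 × ln(2.40357) = 4.84 × 0.87696 = 4.2445 W/m².
N₂O: 0.120 × (√384 − √270) = 0.120 × (19.5959 − 16.4317) = 0.120 × 3.1642 = 0.3797 W/m².
Total ΔF = 4.2445 + 0.3797 = 4.6242 W/m².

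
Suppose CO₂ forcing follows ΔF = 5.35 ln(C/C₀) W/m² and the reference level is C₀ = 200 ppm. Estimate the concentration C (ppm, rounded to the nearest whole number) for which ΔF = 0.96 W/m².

C ≈ 239 ppm

Set 5.35 ln(C/200) = 0.96, so ln(C/200) = 0.96/5.35 = 0.17944.
Then C/200 = e^0.17944 = 1.19655, giving C = 200 × 1.19655 = 239.31 ppm.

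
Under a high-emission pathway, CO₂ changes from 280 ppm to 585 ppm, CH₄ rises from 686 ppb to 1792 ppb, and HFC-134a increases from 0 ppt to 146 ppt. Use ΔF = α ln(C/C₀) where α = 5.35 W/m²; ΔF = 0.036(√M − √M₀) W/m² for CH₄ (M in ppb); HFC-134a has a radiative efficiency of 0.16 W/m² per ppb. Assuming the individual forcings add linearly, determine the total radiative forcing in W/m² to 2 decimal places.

ΔF = 4.55 W/m²

CO₂: 5.35 × ln(585/280) = 5.35 × ln(2.08929) = 5.35 × 0.73682 = 3.9420 W/m².
CH₄: 0.036 × (√1792 − √686) = 0.036 × (42.3320 − 26.1916) = 0.036 × 16.1404 = 0.5811 W/m².
HFC-134a: Δ = 146 − 0 = 146 ppt = 0.146 ppb; ΔF = 0.16 × 0.146 = 0.0234 W/m².
Total ΔF = 3.9420 + 0.5811 + 0.0234 = 4.5465 W/m².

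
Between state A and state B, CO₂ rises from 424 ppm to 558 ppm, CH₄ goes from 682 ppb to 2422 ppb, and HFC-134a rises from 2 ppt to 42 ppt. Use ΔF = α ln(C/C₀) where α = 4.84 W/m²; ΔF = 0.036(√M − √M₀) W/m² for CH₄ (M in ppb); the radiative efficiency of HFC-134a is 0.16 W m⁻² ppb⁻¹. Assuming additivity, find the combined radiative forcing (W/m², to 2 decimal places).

ΔF = 2.17 W/m²

CO₂: 4.84 × ln(558/424) = 4.84 × ln(1.31604) = 4.84 × 0.27463 = 1.3292 W/m².
CH₄: 0.036 × (√2422 − √682) = 0.036 × (49.2138 − 26.1151) = 0.036 × 23.0987 = 0.8316 W/m².
HFC-134a: Δ = 42 − 2 = 40 ppt = 0.040 ppb; ΔF = 0.16 × 0.040 = 0.0064 W/m².
Total ΔF = 1.3292 + 0.8316 + 0.0064 = 2.1672 W/m².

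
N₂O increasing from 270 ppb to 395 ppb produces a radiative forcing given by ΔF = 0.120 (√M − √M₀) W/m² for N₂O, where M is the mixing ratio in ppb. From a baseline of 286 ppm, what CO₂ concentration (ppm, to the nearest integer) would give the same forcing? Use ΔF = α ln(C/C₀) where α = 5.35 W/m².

C ≈ 309 ppm

N₂O forcing: 0.120 × (√395 − √270) = 0.120 × (19.8746 − 16.4317) = 0.120 × 3.4429 = 0.41315 W/m².
Set 5.35 ln(C/286) = 0.41315: ln(C/286) = 0.41315/5.35 = 0.07722, so C = 286 × e^0.07722 = 286 × 1.08028 = 308.96 ppm.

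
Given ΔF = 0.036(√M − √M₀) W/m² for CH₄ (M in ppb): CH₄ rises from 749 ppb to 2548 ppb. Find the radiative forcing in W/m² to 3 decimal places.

ΔF = 0.832 W/m²

CH₄: 0.036 × (√2548 − √749) = 0.036 × (50.4777 − 27.3679) = 0.036 × 23.1098 = 0.8320 W/m².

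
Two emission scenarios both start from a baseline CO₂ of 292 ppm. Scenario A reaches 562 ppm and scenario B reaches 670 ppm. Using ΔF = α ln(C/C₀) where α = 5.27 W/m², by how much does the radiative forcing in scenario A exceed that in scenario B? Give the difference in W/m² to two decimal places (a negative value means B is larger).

ΔF_A = 5.27 ln(562/292) = 5.27 × 0.65475 = 3.4505 W/m².
ΔF_B = 5.27 ln(670/292) = 5.27 × 0.83052 = 4.3768 W/m².
Difference: 3.4505 − 4.3768 = -0.9263 W/m².

ΔF_A − ΔF_B = -0.93 W/m²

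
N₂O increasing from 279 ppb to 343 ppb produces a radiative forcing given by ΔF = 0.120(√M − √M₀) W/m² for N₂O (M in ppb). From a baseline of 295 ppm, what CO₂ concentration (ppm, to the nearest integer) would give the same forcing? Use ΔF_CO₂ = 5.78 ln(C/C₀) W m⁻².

C ≈ 306 ppm

N₂O forcing: 0.120 × (√343 − √279) = 0.120 × (18.5203 − 16.7033) = 0.120 × 1.8170 = 0.21804 W/m².
Set 5.78 ln(C/295) = 0.21804: ln(C/295) = 0.21804/5.78 = 0.03772, so C = 295 × e^0.03772 = 295 × 1.03844 = 306.34 ppm.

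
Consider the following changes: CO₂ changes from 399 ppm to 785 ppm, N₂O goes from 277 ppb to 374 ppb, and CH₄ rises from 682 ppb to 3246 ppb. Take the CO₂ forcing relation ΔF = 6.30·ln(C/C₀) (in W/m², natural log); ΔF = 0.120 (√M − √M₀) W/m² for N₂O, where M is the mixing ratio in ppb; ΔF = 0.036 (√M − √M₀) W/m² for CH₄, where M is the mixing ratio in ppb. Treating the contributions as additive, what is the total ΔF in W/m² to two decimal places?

CO₂: 6.30 × ln(785/399) = 6.30 × ln(1.96742) = 6.30 × 0.67672 = 4.2633 W/m².
N₂O: 0.120 × (√374 − √277) = 0.120 × (19.3391 − 16.6433) = 0.120 × 2.6958 = 0.3235 W/m².
CH₄: 0.036 × (√3246 − √682) = 0.036 × (56.9737 − 26.1151) = 0.036 × 30.8586 = 1.1109 W/m².
Total ΔF = 4.2633 + 0.3235 + 1.1109 = 5.6977 W/m².

ΔF = 5.70 W/m²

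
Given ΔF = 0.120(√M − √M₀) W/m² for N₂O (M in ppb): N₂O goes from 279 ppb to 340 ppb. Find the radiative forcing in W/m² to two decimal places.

ΔF = 0.21 W/m²

N₂O: 0.120 × (√340 − √279) = 0.120 × (18.4391 − 16.7033) = 0.120 × 1.7358 = 0.2083 W/m².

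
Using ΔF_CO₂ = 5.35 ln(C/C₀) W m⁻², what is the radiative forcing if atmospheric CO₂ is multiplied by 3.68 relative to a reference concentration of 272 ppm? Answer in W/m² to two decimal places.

ΔF = 6.97 W/m²

Because the forcing depends only on the ratio C/C₀, the initial concentration does not enter.
ΔF = 5.35 × ln(3.68) = 5.35 × 1.30291 = 6.9706 W/m².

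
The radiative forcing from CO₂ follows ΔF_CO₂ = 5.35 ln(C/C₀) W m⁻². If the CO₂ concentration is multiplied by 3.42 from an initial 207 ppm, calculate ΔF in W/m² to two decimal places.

ΔF = 5.35 × ln(3.42) = 5.35 × 1.22964 = 6.5786 W/m².

ΔF = 6.58 W/m²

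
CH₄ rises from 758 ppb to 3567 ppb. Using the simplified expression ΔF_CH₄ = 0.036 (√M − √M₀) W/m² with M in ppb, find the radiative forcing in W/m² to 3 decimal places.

CH₄: 0.036 × (√3567 − √758) = 0.036 × (59.7244 − 27.5318) = 0.036 × 32.1926 = 1.1589 W/m².

ΔF = 1.159 W/m²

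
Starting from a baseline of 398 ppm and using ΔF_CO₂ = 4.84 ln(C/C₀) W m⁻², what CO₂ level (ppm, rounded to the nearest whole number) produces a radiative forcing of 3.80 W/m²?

Set 4.84 ln(C/398) = 3.80, so ln(C/398) = 3.80/4.84 = 0.78512.
Then C/398 = e^0.78512 = 2.19267, giving C = 398 × 2.19267 = 872.68 ppm.

C ≈ 873 ppm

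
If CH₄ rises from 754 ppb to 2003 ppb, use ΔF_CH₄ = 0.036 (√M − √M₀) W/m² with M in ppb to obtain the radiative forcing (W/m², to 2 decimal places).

ΔF = 0.62 W/m²

CH₄: 0.036 × (√2003 − √754) = 0.036 × (44.7549 − 27.4591) = 0.036 × 17.2958 = 0.6226 W/m².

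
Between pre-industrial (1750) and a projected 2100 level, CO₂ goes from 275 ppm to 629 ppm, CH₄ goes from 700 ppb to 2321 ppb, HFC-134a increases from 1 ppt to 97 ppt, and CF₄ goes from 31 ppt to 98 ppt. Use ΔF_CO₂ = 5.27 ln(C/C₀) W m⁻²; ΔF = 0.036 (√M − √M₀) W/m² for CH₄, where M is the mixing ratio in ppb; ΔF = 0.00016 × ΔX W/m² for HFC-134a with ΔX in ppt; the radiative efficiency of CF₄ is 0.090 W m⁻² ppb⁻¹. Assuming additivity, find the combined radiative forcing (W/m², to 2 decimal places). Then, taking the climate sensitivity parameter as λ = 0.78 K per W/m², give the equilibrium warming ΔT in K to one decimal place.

CO₂: 5.27 × ln(629/275) = 5.27 × ln(2.28727) = 5.27 × 0.82736 = 4.3602 W/m².
CH₄: 0.036 × (√2321 − √700) = 0.036 × (48.1768 − 26.4575) = 0.036 × 21.7193 = 0.7819 W/m².
HFC-134a: ΔF = 0.00016 × (97 − 1) = 0.00016 × 96 = 0.0154 W/m².
CF₄: Δ = 98 − 31 = 67 ppt = 0.067 ppb; ΔF = 0.090 × 0.067 = 0.0060 W/m².
Total ΔF = 4.3602 + 0.7819 + 0.0154 + 0.0060 = 5.1635 W/m².
ΔT = λ ΔF = 0.78 × 5.16 = 4.0248 K.

ΔF = 5.16 W/m²; ΔT = 4.0 K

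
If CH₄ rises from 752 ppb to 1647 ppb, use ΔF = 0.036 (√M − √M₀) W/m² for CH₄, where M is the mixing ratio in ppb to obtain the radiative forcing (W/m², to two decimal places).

ΔF = 0.47 W/m²

CH₄: 0.036 × (√1647 − √752) = 0.036 × (40.5832 − 27.4226) = 0.036 × 13.1606 = 0.4738 W/m².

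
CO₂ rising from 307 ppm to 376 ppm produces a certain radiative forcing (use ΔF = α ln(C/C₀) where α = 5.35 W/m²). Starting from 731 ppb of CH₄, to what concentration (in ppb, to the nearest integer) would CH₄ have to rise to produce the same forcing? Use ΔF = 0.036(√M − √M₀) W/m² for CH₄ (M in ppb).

M ≈ 3268 ppb

CO₂ forcing: 5.35 × ln(376/307) = 5.35 × 0.202741 = 1.08466 W/m².
Set 0.036(√M − √731) = 1.08466: √M = 1.08466/0.036 + √731 = 30.1294 + 27.0370 = 57.1664.
M = (57.1664)² = 3268.00 ppb.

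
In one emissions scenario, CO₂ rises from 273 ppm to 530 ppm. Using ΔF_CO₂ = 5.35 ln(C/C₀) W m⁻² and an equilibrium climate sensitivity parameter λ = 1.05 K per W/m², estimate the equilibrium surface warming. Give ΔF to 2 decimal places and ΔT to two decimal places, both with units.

CO₂: 5.35 × ln(530/273) = 5.35 × ln(1.94139) = 5.35 × 0.66340 = 3.5492 W/m².
ΔT = λ ΔF = 1.05 × 3.55 = 3.7275 K.

ΔF = 3.55 W/m²; ΔT = 3.73 K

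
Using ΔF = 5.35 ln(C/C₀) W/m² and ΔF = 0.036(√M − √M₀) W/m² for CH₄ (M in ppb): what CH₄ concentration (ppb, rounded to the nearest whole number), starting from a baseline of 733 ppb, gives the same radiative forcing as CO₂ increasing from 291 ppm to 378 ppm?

M ≈ 4349 ppb

CO₂ forcing: 5.35 × ln(378/291) = 5.35 × 0.261571 = 1.39940 W/m².
Set 0.036(√M − √733) = 1.39940: √M = 1.39940/0.036 + √733 = 38.8722 + 27.0740 = 65.9462.
M = (65.9462)² = 4348.90 ppb.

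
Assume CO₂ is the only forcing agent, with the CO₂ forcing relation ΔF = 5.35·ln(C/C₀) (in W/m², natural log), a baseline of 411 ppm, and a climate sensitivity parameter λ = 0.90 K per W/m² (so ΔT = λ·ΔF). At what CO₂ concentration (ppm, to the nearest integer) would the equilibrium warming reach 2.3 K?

Required forcing: ΔF = ΔT/λ = 2.3/0.90 = 2.5556 W/m².
Then ln(C/411) = ΔF/5.35 = 2.5556/5.35 = 0.47768.
So C = 411 × e^0.47768 = 411 × 1.61233 = 662.67 ppm.

C ≈ 663 ppm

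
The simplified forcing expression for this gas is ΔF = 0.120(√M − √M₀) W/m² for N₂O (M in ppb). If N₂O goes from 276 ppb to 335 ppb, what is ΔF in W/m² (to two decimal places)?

N₂O: 0.120 × (√335 − √276) = 0.120 × (18.3030 − 16.6132) = 0.120 × 1.6898 = 0.2028 W/m².

ΔF = 0.20 W/m²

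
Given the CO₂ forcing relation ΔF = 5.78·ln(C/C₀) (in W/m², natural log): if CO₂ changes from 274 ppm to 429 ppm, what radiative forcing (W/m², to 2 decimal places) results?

CO₂ absorption bands are partially saturated, so forcing scales with the logarithm of the concentration ratio.
CO₂: 5.78 × ln(429/274) = 5.78 × ln(1.56569) = 5.78 × 0.44833 = 2.5913 W/m².

ΔF = 2.59 W/m²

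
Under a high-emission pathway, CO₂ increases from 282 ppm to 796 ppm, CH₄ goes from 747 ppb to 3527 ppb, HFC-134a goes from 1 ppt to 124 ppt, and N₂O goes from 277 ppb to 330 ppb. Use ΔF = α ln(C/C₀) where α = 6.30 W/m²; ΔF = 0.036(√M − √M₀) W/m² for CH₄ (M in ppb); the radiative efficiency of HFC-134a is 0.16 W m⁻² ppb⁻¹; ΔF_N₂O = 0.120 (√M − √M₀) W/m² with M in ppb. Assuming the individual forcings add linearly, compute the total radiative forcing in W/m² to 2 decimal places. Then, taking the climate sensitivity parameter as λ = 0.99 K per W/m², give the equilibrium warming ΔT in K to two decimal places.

ΔF = 7.89 W/m²; ΔT = 7.81 K

CO₂: 6.30 × ln(796/282) = 6.30 × ln(2.82270) = 6.30 × 1.03769 = 6.5374 W/m².
CH₄: 0.036 × (√3527 − √747) = 0.036 × (59.3886 − 27.3313) = 0.036 × 32.0573 = 1.1541 W/m².
HFC-134a: Δ = 124 − 1 = 123 ppt = 0.123 ppb; ΔF = 0.16 × 0.123 = 0.0197 W/m².
N₂O: 0.120 × (√330 − √277) = 0.120 × (18.1659 − 16.6433) = 0.120 × 1.5226 = 0.1827 W/m².
Total ΔF = 6.5374 + 1.1541 + 0.0197 + 0.1827 = 7.8939 W/m².
ΔT = λ ΔF = 0.99 × 7.89 = 7.8111 K.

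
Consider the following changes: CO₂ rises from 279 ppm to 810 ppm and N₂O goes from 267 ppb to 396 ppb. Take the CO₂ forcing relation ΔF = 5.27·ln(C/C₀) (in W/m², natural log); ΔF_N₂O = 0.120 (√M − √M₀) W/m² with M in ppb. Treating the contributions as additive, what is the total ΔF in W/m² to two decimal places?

CO₂: 5.27 × ln(810/279) = 5.27 × ln(2.90323) = 5.27 × 1.06582 = 5.6169 W/m².
N₂O: 0.120 × (√396 − √267) = 0.120 × (19.8997 − 16.3401) = 0.120 × 3.5596 = 0.4272 W/m².
Total ΔF = 5.6169 + 0.4272 = 6.0441 W/m².

ΔF = 6.04 W/m²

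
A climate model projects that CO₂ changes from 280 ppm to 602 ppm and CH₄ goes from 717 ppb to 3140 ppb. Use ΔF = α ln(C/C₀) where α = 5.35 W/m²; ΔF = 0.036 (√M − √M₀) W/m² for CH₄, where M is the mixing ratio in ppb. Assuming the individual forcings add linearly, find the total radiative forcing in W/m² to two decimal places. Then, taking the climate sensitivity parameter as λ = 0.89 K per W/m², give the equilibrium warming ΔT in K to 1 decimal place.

CO₂: 5.35 × ln(602/280) = 5.35 × ln(2.15000) = 5.35 × 0.76547 = 4.0953 W/m².
CH₄: 0.036 × (√3140 − √717) = 0.036 × (56.0357 − 26.7769) = 0.036 × 29.2588 = 1.0533 W/m².
Total ΔF = 4.0953 + 1.0533 = 5.1486 W/m².
ΔT = λ ΔF = 0.89 × 5.15 = 4.5835 K.

ΔF = 5.15 W/m²; ΔT = 4.6 K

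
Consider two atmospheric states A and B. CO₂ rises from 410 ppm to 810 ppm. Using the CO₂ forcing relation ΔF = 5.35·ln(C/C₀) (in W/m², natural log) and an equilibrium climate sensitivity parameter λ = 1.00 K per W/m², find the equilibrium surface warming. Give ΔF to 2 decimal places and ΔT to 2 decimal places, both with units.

CO₂: 5.35 × ln(810/410) = 5.35 × ln(1.97561) = 5.35 × 0.68088 = 3.6427 W/m².
ΔT = λ ΔF = 1.00 × 3.64 = 3.6400 K.

ΔF = 3.64 W/m²; ΔT = 3.64 K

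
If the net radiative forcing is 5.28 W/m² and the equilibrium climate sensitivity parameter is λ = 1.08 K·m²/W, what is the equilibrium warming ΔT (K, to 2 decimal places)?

ΔT = 5.70 K

ΔT = λ ΔF = 1.08 × 5.28 = 5.7024 K.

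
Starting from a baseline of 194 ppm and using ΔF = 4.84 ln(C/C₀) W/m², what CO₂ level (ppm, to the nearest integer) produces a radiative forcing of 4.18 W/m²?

Set 4.84 ln(C/194) = 4.18, so ln(C/194) = 4.18/4.84 = 0.86364.
Then C/194 = e^0.86364 = 2.37178, giving C = 194 × 2.37178 = 460.13 ppm.

C ≈ 460 ppm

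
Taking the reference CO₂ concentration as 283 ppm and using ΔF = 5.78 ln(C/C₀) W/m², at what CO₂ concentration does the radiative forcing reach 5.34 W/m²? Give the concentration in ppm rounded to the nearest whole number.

C ≈ 713 ppm

Set 5.78 ln(C/283) = 5.34, so ln(C/283) = 5.34/5.78 = 0.92388.
Then C/283 = e^0.92388 = 2.51905, giving C = 283 × 2.51905 = 712.89 ppm.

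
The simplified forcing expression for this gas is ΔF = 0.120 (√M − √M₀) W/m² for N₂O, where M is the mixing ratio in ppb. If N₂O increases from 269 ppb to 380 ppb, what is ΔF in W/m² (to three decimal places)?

ΔF = 0.371 W/m²

N₂O: 0.120 × (√380 − √269) = 0.120 × (19.4936 − 16.4012) = 0.120 × 3.0924 = 0.3711 W/m².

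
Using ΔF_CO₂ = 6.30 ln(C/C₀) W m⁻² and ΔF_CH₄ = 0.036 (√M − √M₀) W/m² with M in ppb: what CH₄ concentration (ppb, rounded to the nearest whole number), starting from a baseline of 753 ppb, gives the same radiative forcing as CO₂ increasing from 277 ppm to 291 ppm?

M ≈ 1301 ppb

CO₂ forcing: 6.30 × ln(291/277) = 6.30 × 0.049306 = 0.31063 W/m².
Set 0.036(√M − √753) = 0.31063: √M = 0.31063/0.036 + √753 = 8.6286 + 27.4408 = 36.0694.
M = (36.0694)² = 1301.00 ppb.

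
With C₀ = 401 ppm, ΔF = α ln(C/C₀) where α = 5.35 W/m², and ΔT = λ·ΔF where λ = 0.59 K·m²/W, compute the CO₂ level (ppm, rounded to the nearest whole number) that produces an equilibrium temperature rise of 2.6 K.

C ≈ 914 ppm

Required forcing: ΔF = ΔT/λ = 2.6/0.59 = 4.4068 W/m².
Then ln(C/401) = ΔF/5.35 = 4.4068/5.35 = 0.82370.
So C = 401 × e^0.82370 = 401 × 2.27892 = 913.85 ppm.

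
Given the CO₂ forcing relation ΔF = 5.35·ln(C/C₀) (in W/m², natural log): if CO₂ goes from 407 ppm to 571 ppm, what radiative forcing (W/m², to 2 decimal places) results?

CO₂ absorption bands are partially saturated, so forcing scales with the logarithm of the concentration ratio.
CO₂: 5.35 × ln(571/407) = 5.35 × ln(1.40295) = 5.35 × 0.33858 = 1.8114 W/m².

ΔF = 1.81 W/m²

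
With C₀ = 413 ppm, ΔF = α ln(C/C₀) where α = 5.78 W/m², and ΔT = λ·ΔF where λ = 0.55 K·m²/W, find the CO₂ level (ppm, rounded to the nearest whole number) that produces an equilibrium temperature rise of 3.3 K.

Required forcing: ΔF = ΔT/λ = 3.3/0.55 = 6.0000 W/m².
Then ln(C/413) = ΔF/5.78 = 6.0000/5.78 = 1.03806.
So C = 413 × e^1.03806 = 413 × 2.82373 = 1166.20 ppm.

C ≈ 1166 ppm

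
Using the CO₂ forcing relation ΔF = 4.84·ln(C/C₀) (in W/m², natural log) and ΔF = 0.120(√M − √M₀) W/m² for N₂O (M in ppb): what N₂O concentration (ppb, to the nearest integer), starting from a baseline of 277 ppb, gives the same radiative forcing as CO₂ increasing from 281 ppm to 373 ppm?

CO₂ forcing: 4.84 × ln(373/281) = 4.84 × 0.283224 = 1.37080 W/m².
Set 0.120(√M − √277) = 1.37080: √M = 1.37080/0.120 + √277 = 11.4233 + 16.6433 = 28.0666.
M = (28.0666)² = 787.73 ppb.

M ≈ 788 ppb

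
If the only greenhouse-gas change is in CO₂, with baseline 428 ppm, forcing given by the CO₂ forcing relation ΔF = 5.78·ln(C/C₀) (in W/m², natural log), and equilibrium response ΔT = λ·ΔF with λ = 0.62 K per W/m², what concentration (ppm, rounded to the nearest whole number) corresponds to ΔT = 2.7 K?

C ≈ 909 ppm

Required forcing: ΔF = ΔT/λ = 2.7/0.62 = 4.3548 W/m².
Then ln(C/428) = ΔF/5.78 = 4.3548/5.78 = 0.75343.
So C = 428 × e^0.75343 = 428 × 2.12427 = 909.19 ppm.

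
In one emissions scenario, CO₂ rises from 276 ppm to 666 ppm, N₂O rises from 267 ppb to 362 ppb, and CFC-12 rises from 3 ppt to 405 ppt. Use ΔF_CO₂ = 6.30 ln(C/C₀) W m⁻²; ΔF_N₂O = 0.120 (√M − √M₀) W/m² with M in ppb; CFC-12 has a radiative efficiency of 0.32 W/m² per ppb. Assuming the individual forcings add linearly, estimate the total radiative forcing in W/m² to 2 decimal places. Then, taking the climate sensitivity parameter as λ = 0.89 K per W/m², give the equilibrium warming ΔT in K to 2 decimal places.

CO₂: 6.30 × ln(666/276) = 6.30 × ln(2.41304) = 6.30 × 0.88089 = 5.5496 W/m².
N₂O: 0.120 × (√362 − √267) = 0.120 × (19.0263 − 16.3401) = 0.120 × 2.6862 = 0.3223 W/m².
CFC-12: Δ = 405 − 3 = 402 ppt = 0.402 ppb; ΔF = 0.32 × 0.402 = 0.1286 W/m².
Total ΔF = 5.5496 + 0.3223 + 0.1286 = 6.0005 W/m².
ΔT = λ ΔF = 0.89 × 6.00 = 5.3400 K.

ΔF = 6.00 W/m²; ΔT = 5.34 K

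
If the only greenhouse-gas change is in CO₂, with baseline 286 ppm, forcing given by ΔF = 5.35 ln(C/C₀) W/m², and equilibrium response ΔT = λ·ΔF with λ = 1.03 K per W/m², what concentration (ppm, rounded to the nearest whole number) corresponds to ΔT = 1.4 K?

Required forcing: ΔF = ΔT/λ = 1.4/1.03 = 1.3592 W/m².
Then ln(C/286) = ΔF/5.35 = 1.3592/5.35 = 0.25406.
So C = 286 × e^0.25406 = 286 × 1.28925 = 368.73 ppm.

C ≈ 369 ppm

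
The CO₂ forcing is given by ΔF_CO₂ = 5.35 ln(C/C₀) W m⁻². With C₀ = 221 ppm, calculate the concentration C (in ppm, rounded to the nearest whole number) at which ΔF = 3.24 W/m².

Set 5.35 ln(C/221) = 3.24, so ln(C/221) = 3.24/5.35 = 0.60561.
Then C/221 = e^0.60561 = 1.83237, giving C = 221 × 1.83237 = 404.95 ppm.

C ≈ 405 ppm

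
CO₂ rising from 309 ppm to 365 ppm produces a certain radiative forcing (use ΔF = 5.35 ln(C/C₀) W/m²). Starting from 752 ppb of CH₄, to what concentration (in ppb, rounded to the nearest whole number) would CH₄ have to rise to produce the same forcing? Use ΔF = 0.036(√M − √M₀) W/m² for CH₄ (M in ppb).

M ≈ 2722 ppb

CO₂ forcing: 5.35 × ln(365/309) = 5.35 × 0.166556 = 0.89107 W/m².
Set 0.036(√M − √752) = 0.89107: √M = 0.89107/0.036 + √752 = 24.7519 + 27.4226 = 52.1745.
M = (52.1745)² = 2722.18 ppb.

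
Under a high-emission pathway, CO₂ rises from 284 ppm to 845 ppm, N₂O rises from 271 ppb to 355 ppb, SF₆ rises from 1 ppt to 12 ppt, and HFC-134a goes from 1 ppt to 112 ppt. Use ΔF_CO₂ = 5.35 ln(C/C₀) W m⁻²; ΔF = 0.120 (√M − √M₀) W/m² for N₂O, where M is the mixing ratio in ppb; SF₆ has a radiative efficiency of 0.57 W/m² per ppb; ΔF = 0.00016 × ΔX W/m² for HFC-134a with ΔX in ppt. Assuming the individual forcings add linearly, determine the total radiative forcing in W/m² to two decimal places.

ΔF = 6.14 W/m²

CO₂: 5.35 × ln(845/284) = 5.35 × ln(2.97535) = 5.35 × 1.09036 = 5.8334 W/m².
N₂O: 0.120 × (√355 − √271) = 0.120 × (18.8414 − 16.4621) = 0.120 × 2.3793 = 0.2855 W/m².
SF₆: Δ = 12 − 1 = 11 ppt = 0.011 ppb; ΔF = 0.57 × 0.011 = 0.0063 W/m².
HFC-134a: ΔF = 0.00016 × (112 − 1) = 0.00016 × 111 = 0.0178 W/m².
Total ΔF = 5.8334 + 0.2855 + 0.0063 + 0.0178 = 6.1430 W/m².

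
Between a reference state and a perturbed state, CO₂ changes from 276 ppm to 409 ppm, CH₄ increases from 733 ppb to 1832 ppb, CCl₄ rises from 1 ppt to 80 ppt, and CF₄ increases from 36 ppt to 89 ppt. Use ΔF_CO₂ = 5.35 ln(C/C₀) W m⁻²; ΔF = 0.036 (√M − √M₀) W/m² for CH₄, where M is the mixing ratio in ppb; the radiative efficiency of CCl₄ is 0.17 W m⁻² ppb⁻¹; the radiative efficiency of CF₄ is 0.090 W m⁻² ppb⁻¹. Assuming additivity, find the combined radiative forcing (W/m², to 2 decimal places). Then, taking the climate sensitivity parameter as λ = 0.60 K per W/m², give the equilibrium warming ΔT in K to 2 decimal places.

ΔF = 2.69 W/m²; ΔT = 1.61 K

CO₂: 5.35 × ln(409/276) = 5.35 × ln(1.48188) = 5.35 × 0.39331 = 2.1042 W/m².
CH₄: 0.036 × (√1832 − √733) = 0.036 × (42.8019 − 27.0740) = 0.036 × 15.7279 = 0.5662 W/m².
CCl₄: Δ = 80 − 1 = 79 ppt = 0.079 ppb; ΔF = 0.17 × 0.079 = 0.0134 W/m².
CF₄: Δ = 89 − 36 = 53 ppt = 0.053 ppb; ΔF = 0.090 × 0.053 = 0.0048 W/m².
Total ΔF = 2.1042 + 0.5662 + 0.0134 + 0.0048 = 2.6886 W/m².
ΔT = λ ΔF = 0.60 × 2.69 = 1.6140 K.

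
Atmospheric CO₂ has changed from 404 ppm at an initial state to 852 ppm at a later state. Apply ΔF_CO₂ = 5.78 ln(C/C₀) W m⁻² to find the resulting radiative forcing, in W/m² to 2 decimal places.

CO₂ absorption bands are partially saturated, so forcing scales with the logarithm of the concentration ratio.
CO₂: 5.78 × ln(852/404) = 5.78 × ln(2.10891) = 5.78 × 0.74617 = 4.3129 W/m².

ΔF = 4.31 W/m²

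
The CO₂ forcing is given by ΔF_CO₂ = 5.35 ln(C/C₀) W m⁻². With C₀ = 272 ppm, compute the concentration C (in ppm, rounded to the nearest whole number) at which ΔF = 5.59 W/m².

Set 5.35 ln(C/272) = 5.59, so ln(C/272) = 5.59/5.35 = 1.04486.
Then C/272 = e^1.04486 = 2.84300, giving C = 272 × 2.84300 = 773.30 ppm.

C ≈ 773 ppm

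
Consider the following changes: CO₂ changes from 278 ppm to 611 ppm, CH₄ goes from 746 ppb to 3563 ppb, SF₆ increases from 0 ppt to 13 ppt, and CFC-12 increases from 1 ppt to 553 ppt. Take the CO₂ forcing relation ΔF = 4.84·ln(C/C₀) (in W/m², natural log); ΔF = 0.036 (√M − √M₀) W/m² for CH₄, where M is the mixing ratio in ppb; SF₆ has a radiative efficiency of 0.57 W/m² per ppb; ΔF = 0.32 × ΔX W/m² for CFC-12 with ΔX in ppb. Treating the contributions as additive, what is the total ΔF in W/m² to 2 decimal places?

CO₂: 4.84 × ln(611/278) = 4.84 × ln(2.19784) = 4.84 × 0.78748 = 3.8114 W/m².
CH₄: 0.036 × (√3563 − √746) = 0.036 × (59.6909 − 27.3130) = 0.036 × 32.3779 = 1.1656 W/m².
SF₆: Δ = 13 − 0 = 13 ppt = 0.013 ppb; ΔF = 0.57 × 0.013 = 0.0074 W/m².
CFC-12: Δ = 553 − 1 = 552 ppt = 0.552 ppb; ΔF = 0.32 × 0.552 = 0.1766 W/m².
Total ΔF = 3.8114 + 1.1656 + 0.0074 + 0.1766 = 5.1610 W/m².

ΔF = 5.16 W/m²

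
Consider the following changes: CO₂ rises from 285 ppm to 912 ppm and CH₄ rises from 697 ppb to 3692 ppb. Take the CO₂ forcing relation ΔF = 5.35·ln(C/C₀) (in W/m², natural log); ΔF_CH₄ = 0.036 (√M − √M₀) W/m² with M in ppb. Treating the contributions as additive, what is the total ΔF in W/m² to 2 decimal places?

CO₂: 5.35 × ln(912/285) = 5.35 × ln(3.20000) = 5.35 × 1.16315 = 6.2229 W/m².
CH₄: 0.036 × (√3692 − √697) = 0.036 × (60.7618 − 26.4008) = 0.036 × 34.3610 = 1.2370 W/m².
Total ΔF = 6.2229 + 1.2370 = 7.4599 W/m².

ΔF = 7.46 W/m²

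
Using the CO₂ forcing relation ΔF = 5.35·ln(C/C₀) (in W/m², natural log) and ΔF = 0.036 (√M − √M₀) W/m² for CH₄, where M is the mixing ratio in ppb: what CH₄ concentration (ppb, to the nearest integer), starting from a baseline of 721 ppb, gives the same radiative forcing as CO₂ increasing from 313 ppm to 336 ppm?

M ≈ 1398 ppb

CO₂ forcing: 5.35 × ln(336/313) = 5.35 × 0.070908 = 0.37936 W/m².
Set 0.036(√M − √721) = 0.37936: √M = 0.37936/0.036 + √721 = 10.5378 + 26.8514 = 37.3892.
M = (37.3892)² = 1397.95 ppb.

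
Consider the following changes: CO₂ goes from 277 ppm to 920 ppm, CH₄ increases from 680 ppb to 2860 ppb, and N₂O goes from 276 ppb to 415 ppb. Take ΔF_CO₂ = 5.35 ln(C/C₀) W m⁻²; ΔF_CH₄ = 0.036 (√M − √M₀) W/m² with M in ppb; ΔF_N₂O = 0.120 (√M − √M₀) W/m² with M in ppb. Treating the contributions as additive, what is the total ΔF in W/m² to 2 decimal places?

CO₂: 5.35 × ln(920/277) = 5.35 × ln(3.32130) = 5.35 × 1.20036 = 6.4219 W/m².
CH₄: 0.036 × (√2860 − √680) = 0.036 × (53.4790 − 26.0768) = 0.036 × 27.4022 = 0.9865 W/m².
N₂O: 0.120 × (√415 − √276) = 0.120 × (20.3715 − 16.6132) = 0.120 × 3.7583 = 0.4510 W/m².
Total ΔF = 6.4219 + 0.9865 + 0.4510 = 7.8594 W/m².

ΔF = 7.86 W/m²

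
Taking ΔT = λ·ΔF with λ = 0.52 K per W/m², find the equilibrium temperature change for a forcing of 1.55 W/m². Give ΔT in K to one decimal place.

ΔT = 0.8 K

ΔT = λ ΔF = 0.52 × 1.55 = 0.8060 K.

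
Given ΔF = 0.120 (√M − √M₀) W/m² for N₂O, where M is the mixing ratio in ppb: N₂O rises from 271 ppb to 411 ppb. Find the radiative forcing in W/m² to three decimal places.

ΔF = 0.457 W/m²

N₂O: 0.120 × (√411 − √271) = 0.120 × (20.2731 − 16.4621) = 0.120 × 3.8110 = 0.4573 W/m².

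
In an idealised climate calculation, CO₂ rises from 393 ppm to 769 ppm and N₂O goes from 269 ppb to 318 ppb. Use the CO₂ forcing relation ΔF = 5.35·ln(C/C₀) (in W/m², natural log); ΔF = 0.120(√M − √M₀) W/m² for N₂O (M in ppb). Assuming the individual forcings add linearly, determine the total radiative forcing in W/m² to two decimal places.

CO₂: 5.35 × ln(769/393) = 5.35 × ln(1.95674) = 5.35 × 0.67128 = 3.5913 W/m².
N₂O: 0.120 × (√318 − √269) = 0.120 × (17.8326 − 16.4012) = 0.120 × 1.4314 = 0.1718 W/m².
Total ΔF = 3.5913 + 0.1718 = 3.7631 W/m².

ΔF = 3.76 W/m²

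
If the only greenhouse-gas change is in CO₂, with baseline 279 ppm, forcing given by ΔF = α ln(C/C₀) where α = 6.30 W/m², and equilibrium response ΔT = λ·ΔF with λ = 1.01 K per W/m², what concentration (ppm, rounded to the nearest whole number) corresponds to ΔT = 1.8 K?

Required forcing: ΔF = ΔT/λ = 1.8/1.01 = 1.7822 W/m².
Then ln(C/279) = ΔF/6.30 = 1.7822/6.30 = 0.28289.
So C = 279 × e^0.28289 = 279 × 1.32696 = 370.22 ppm.

C ≈ 370 ppm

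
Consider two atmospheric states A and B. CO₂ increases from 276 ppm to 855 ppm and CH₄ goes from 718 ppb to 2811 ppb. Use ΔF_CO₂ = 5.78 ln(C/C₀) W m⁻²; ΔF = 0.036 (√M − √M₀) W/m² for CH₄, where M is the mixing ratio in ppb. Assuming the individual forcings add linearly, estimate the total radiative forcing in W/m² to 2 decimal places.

ΔF = 7.48 W/m²

CO₂: 5.78 × ln(855/276) = 5.78 × ln(3.09783) = 5.78 × 1.13070 = 6.5354 W/m².
CH₄: 0.036 × (√2811 − √718) = 0.036 × (53.0189 − 26.7955) = 0.036 × 26.2234 = 0.9440 W/m².
Total ΔF = 6.5354 + 0.9440 = 7.4794 W/m².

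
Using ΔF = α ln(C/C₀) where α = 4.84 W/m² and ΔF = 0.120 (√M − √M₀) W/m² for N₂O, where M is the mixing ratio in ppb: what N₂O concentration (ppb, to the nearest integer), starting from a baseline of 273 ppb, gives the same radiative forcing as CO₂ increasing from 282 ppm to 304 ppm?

M ≈ 382 ppb

CO₂ forcing: 4.84 × ln(304/282) = 4.84 × 0.075121 = 0.36359 W/m².
Set 0.120(√M − √273) = 0.36359: √M = 0.36359/0.120 + √273 = 3.0299 + 16.5227 = 19.5526.
M = (19.5526)² = 382.30 ppb.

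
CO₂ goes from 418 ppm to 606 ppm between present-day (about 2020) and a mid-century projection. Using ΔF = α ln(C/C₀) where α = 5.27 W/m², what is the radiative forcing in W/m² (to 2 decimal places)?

CO₂ absorption bands are partially saturated, so forcing scales with the logarithm of the concentration ratio.
CO₂: 5.27 × ln(606/418) = 5.27 × ln(1.44976) = 5.27 × 0.37140 = 1.9573 W/m².

ΔF = 1.96 W/m²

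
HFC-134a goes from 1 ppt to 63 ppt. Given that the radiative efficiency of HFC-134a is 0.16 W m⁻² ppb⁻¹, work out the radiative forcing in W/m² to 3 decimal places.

HFC-134a: Δ = 63 − 1 = 62 ppt = 0.062 ppb; ΔF = 0.16 × 0.062 = 0.0099 W/m².

ΔF = 0.010 W/m²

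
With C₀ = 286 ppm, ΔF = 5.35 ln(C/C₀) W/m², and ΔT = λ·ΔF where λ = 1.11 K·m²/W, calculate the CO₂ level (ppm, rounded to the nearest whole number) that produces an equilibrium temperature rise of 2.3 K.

Required forcing: ΔF = ΔT/λ = 2.3/1.11 = 2.0721 W/m².
Then ln(C/286) = ΔF/5.35 = 2.0721/5.35 = 0.38731.
So C = 286 × e^0.38731 = 286 × 1.47301 = 421.28 ppm.

C ≈ 421 ppm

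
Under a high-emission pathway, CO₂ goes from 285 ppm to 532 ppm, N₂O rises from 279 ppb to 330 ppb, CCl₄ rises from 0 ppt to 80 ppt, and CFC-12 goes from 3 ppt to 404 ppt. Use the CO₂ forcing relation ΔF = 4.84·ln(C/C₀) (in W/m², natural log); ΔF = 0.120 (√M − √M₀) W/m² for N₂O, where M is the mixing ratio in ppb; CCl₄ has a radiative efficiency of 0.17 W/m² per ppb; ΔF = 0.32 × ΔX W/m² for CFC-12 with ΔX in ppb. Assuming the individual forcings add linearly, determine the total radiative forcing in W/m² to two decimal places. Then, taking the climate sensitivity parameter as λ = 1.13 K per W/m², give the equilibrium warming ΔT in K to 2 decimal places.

CO₂: 4.84 × ln(532/285) = 4.84 × ln(1.86667) = 4.84 × 0.62416 = 3.0209 W/m².
N₂O: 0.120 × (√330 − √279) = 0.120 × (18.1659 − 16.7033) = 0.120 × 1.4626 = 0.1755 W/m².
CCl₄: Δ = 80 − 0 = 80 ppt = 0.080 ppb; ΔF = 0.17 × 0.080 = 0.0136 W/m².
CFC-12: Δ = 404 − 3 = 401 ppt = 0.401 ppb; ΔF = 0.32 × 0.401 = 0.1283 W/m².
Total ΔF = 3.0209 + 0.1755 + 0.0136 + 0.1283 = 3.3383 W/m².
ΔT = λ ΔF = 1.13 × 3.34 = 3.7742 K.

ΔF = 3.34 W/m²; ΔT = 3.77 K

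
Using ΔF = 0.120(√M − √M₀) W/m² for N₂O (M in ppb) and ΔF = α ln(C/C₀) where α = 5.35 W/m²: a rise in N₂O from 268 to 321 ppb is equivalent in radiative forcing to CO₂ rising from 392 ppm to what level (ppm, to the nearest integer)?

N₂O forcing: 0.120 × (√321 − √268) = 0.120 × (17.9165 − 16.3707) = 0.120 × 1.5458 = 0.18550 W/m².
Set 5.35 ln(C/392) = 0.18550: ln(C/392) = 0.18550/5.35 = 0.03467, so C = 392 × e^0.03467 = 392 × 1.03528 = 405.83 ppm.

C ≈ 406 ppm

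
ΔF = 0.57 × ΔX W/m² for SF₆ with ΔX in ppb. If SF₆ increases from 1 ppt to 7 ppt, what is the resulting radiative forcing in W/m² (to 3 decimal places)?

SF₆: Δ = 7 − 1 = 6 ppt = 0.006 ppb; ΔF = 0.57 × 0.006 = 0.0034 W/m².

ΔF = 0.003 W/m²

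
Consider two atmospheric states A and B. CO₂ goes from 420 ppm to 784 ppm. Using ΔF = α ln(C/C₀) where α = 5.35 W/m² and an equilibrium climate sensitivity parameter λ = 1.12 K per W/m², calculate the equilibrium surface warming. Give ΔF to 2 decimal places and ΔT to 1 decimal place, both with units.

ΔF = 3.34 W/m²; ΔT = 3.7 K

CO₂: 5.35 × ln(784/420) = 5.35 × ln(1.86667) = 5.35 × 0.62416 = 3.3393 W/m².
ΔT = λ ΔF = 1.12 × 3.34 = 3.7408 K.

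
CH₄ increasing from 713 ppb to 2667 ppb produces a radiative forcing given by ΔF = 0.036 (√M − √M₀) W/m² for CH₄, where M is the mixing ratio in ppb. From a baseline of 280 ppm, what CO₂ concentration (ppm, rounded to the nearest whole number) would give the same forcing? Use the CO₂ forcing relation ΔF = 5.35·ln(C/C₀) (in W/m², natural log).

CH₄ forcing: 0.036 × (√2667 − √713) = 0.036 × (51.6430 − 26.7021) = 0.036 × 24.9409 = 0.89787 W/m².
Set 5.35 ln(C/280) = 0.89787: ln(C/280) = 0.89787/5.35 = 0.16783, so C = 280 × e^0.16783 = 280 × 1.18274 = 331.17 ppm.

C ≈ 331 ppm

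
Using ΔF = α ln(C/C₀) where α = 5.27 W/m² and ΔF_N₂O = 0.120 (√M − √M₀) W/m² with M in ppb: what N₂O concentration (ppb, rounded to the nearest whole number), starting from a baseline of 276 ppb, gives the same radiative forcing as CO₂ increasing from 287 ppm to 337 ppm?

CO₂ forcing: 5.27 × ln(337/287) = 5.27 × 0.160601 = 0.84637 W/m².
Set 0.120(√M − √276) = 0.84637: √M = 0.84637/0.120 + √276 = 7.0531 + 16.6132 = 23.6663.
M = (23.6663)² = 560.09 ppb.

M ≈ 560 ppb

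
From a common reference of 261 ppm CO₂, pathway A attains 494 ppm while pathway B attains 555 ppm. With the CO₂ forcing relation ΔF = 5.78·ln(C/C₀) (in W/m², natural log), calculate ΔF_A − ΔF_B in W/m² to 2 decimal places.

ΔF_A − ΔF_B = -0.67 W/m²

ΔF_A = 5.78 ln(494/261) = 5.78 × 0.63802 = 3.6878 W/m².
ΔF_B = 5.78 ln(555/261) = 5.78 × 0.75445 = 4.3607 W/m².
Difference: 3.6878 − 4.3607 = -0.6729 W/m².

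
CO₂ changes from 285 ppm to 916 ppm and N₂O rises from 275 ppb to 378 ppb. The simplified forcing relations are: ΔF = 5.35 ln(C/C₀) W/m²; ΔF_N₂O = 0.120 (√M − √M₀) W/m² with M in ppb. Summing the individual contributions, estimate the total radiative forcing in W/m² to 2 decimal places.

ΔF = 6.59 W/m²

CO₂: 5.35 × ln(916/285) = 5.35 × ln(3.21404) = 5.35 × 1.16753 = 6.2463 W/m².
N₂O: 0.120 × (√378 − √275) = 0.120 × (19.4422 − 16.5831) = 0.120 × 2.8591 = 0.3431 W/m².
Total ΔF = 6.2463 + 0.3431 = 6.5894 W/m².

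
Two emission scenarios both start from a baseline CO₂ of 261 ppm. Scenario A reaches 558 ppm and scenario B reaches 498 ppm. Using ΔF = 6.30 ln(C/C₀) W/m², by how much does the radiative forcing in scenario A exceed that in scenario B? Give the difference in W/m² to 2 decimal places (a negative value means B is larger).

ΔF_A = 6.30 ln(558/261) = 6.30 × 0.75984 = 4.7870 W/m².
ΔF_B = 6.30 ln(498/261) = 6.30 × 0.64608 = 4.0703 W/m².
Difference: 4.7870 − 4.0703 = 0.7167 W/m².

ΔF_A − ΔF_B = 0.72 W/m²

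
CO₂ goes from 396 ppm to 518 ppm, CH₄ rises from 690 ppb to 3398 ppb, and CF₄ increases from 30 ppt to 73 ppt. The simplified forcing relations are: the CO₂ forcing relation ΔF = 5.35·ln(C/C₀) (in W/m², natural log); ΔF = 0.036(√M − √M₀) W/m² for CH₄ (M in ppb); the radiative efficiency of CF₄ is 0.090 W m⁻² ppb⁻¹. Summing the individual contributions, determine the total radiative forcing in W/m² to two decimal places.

CO₂: 5.35 × ln(518/396) = 5.35 × ln(1.30808) = 5.35 × 0.26856 = 1.4368 W/m².
CH₄: 0.036 × (√3398 − √690) = 0.036 × (58.2924 − 26.2679) = 0.036 × 32.0245 = 1.1529 W/m².
CF₄: Δ = 73 − 30 = 43 ppt = 0.043 ppb; ΔF = 0.090 × 0.043 = 0.0039 W/m².
Total ΔF = 1.4368 + 1.1529 + 0.0039 = 2.5936 W/m².

ΔF = 2.59 W/m²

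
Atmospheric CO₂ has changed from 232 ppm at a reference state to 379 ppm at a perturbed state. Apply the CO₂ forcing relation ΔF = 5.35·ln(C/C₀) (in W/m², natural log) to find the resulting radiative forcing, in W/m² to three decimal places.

ΔF = 2.626 W/m²

CO₂: 5.35 × ln(379/232) = 5.35 × ln(1.63362) = 5.35 × 0.49080 = 2.6258 W/m².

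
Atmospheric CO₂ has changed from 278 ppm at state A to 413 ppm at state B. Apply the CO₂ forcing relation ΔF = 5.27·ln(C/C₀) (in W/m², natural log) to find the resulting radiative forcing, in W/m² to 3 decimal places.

CO₂: 5.27 × ln(413/278) = 5.27 × ln(1.48561) = 5.27 × 0.39583 = 2.0860 W/m².

ΔF = 2.086 W/m²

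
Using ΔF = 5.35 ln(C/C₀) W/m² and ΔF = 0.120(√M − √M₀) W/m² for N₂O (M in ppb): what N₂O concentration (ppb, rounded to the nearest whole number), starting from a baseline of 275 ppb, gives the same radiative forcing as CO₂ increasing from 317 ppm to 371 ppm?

CO₂ forcing: 5.35 × ln(371/317) = 5.35 × 0.157300 = 0.84156 W/m².
Set 0.120(√M − √275) = 0.84156: √M = 0.84156/0.120 + √275 = 7.0130 + 16.5831 = 23.5961.
M = (23.5961)² = 556.78 ppb.

M ≈ 557 ppb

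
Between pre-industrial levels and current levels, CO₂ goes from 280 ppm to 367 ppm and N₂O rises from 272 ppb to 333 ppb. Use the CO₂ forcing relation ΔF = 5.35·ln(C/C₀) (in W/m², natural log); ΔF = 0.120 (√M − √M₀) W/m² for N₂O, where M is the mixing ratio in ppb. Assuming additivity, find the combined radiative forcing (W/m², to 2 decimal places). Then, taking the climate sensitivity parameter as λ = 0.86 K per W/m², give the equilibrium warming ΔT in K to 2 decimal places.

ΔF = 1.66 W/m²; ΔT = 1.43 K

CO₂: 5.35 × ln(367/280) = 5.35 × ln(1.31071) = 5.35 × 0.27057 = 1.4475 W/m².
N₂O: 0.120 × (√333 − √272) = 0.120 × (18.2483 − 16.4924) = 0.120 × 1.7559 = 0.2107 W/m².
Total ΔF = 1.4475 + 0.2107 = 1.6582 W/m².
ΔT = λ ΔF = 0.86 × 1.66 = 1.4276 K.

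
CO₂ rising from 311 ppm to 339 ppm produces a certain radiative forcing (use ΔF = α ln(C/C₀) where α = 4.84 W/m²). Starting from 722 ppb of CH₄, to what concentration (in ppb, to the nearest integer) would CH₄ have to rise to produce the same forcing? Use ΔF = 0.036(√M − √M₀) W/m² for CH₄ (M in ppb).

M ≈ 1479 ppb

CO₂ forcing: 4.84 × ln(339/311) = 4.84 × 0.086207 = 0.41724 W/m².
Set 0.036(√M − √722) = 0.41724: √M = 0.41724/0.036 + √722 = 11.5900 + 26.8701 = 38.4601.
M = (38.4601)² = 1479.18 ppb.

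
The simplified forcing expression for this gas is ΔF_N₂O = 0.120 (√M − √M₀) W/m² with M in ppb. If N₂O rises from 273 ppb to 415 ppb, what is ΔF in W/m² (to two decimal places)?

N₂O: 0.120 × (√415 − √273) = 0.120 × (20.3715 − 16.5227) = 0.120 × 3.8488 = 0.4619 W/m².

ΔF = 0.46 W/m²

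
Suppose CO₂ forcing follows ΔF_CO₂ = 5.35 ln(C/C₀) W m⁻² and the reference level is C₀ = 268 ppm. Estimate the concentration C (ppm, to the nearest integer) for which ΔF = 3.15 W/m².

Set 5.35 ln(C/268) = 3.15, so ln(C/268) = 3.15/5.35 = 0.58879.
Then C/268 = e^0.58879 = 1.80181, giving C = 268 × 1.80181 = 482.89 ppm.

C ≈ 483 ppm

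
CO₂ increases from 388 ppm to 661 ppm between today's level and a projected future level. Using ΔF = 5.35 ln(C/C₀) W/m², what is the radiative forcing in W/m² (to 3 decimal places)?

ΔF = 2.850 W/m²

CO₂ absorption bands are partially saturated, so forcing scales with the logarithm of the concentration ratio.
CO₂: 5.35 × ln(661/388) = 5.35 × ln(1.70361) = 5.35 × 0.53275 = 2.8502 W/m².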